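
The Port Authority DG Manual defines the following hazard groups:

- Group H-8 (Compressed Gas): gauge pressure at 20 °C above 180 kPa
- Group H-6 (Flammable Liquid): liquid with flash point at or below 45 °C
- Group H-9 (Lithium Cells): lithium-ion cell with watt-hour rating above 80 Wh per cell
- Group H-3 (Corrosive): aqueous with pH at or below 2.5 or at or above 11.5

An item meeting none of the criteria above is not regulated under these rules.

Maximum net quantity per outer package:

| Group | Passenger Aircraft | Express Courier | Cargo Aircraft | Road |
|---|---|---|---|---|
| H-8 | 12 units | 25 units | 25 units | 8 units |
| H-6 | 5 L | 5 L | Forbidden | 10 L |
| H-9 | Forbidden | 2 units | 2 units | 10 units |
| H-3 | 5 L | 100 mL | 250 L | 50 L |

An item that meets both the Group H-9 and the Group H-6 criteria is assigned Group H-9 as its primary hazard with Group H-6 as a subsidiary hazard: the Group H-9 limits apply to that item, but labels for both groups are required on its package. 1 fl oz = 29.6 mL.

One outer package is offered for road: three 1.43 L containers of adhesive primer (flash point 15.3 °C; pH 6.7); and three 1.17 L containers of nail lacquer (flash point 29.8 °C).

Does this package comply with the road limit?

Flash point 15.3 °C meets the Group H-6 criterion (Flammable Liquid), so the adhesive primer is Group H-6.
With flash point 29.8 °C (≤ 45 °C), the nail lacquer falls in Group H-6.
Group H-6 net quantity: (three 1.43 L containers = 4.29 L) + (three 1.17 L containers = 3.51 L) = 7.8 L.
7.8 L is within the road limit of 10 L for Group H-6.

Yes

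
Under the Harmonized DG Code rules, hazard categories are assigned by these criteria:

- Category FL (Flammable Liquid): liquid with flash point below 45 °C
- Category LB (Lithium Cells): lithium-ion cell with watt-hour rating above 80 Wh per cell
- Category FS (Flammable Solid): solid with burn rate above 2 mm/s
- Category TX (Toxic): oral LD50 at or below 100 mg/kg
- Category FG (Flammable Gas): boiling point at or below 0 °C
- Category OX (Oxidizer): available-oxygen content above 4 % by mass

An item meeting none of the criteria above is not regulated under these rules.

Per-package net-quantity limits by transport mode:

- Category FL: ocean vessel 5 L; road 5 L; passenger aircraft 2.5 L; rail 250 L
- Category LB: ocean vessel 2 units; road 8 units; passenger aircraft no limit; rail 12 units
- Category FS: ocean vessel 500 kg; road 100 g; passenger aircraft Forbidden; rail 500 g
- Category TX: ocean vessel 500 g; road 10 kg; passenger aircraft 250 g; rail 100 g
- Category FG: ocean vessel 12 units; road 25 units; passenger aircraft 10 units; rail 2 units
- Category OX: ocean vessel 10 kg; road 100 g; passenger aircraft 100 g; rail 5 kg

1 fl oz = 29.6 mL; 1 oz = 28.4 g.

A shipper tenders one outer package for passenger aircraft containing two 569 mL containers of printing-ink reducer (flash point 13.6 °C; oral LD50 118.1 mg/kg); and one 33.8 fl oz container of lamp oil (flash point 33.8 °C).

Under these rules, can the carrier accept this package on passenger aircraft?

Yes

Flash point 13.6 °C meets the Category FL criterion (Flammable Liquid), so the printing-ink reducer is Category FL.
The lamp oil has flash point 33.8 °C, which is < 45 °C, so it is Category FL (Flammable Liquid).
Category FL net quantity: (two 569 mL containers = 1.138 L) + (one 33.8 fl oz container = 1000.48 mL) = 2138.48 mL.
2138.48 mL is within the passenger aircraft limit of 2.5 L for Category FL.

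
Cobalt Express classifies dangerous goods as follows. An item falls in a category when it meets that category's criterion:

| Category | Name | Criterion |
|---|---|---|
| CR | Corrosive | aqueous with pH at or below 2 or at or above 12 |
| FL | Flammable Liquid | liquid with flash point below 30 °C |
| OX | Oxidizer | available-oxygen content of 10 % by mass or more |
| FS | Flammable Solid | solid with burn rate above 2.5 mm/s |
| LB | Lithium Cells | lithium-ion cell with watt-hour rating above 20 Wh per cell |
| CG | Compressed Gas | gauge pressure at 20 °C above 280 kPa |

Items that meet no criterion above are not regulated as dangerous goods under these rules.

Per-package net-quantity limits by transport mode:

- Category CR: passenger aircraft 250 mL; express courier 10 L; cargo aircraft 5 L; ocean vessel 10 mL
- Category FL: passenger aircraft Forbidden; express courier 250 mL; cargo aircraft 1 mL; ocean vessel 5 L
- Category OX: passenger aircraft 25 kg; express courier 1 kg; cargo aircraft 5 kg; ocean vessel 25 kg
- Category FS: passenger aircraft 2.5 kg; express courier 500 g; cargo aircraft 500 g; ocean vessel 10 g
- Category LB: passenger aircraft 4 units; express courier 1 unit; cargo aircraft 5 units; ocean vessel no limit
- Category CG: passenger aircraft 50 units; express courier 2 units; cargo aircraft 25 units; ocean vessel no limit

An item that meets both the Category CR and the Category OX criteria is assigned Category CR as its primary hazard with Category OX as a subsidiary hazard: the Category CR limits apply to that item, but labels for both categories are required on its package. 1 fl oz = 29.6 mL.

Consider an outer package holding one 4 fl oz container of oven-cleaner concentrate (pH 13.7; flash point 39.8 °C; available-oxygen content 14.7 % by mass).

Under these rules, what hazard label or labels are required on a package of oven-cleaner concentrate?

Category CR and OX

pH 13.7 meets the Category CR criterion (Corrosive), so the oven-cleaner concentrate is Category CR.
With available-oxygen content 14.7 % by mass (≥ 10 % by mass), the oven-cleaner concentrate falls in Category OX.
By the precedence rule Category CR is primary and Category OX is subsidiary, and that rule requires both labels on the package.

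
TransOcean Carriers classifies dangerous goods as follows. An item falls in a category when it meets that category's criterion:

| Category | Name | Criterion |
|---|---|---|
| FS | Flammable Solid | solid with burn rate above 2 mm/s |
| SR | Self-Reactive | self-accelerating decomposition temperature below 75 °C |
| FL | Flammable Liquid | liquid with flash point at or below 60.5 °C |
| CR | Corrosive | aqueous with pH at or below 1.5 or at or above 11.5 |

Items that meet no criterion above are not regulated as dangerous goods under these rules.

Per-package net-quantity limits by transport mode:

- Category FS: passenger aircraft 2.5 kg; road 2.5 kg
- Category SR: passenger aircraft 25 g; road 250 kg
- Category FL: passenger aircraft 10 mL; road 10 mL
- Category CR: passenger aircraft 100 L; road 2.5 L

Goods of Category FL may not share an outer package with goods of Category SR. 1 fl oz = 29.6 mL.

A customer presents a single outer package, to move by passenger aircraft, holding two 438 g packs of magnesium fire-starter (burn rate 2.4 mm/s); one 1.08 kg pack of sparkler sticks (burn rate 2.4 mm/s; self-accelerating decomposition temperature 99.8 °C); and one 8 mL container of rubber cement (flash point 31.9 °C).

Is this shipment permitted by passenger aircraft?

Magnesium fire-starter: burn rate 2.4 mm/s > 2 mm/s → Category FS (Flammable Solid).
Burn rate 2.4 mm/s meets the Category FS criterion (Flammable Solid), so the sparkler sticks are Category FS.
The rubber cement has flash point 31.9 °C, which is ≤ 60.5 °C, so it is Category FL (Flammable Liquid).
Category FL quantity: 8 mL.
That is within the Category FL passenger aircraft limit of 10 mL.
Category FS net quantity: (two 438 g packs = 876 g) + 1.08 kg = 1.956 kg.
1.956 kg ≤ 2.5 kg (passenger aircraft limit, Category FS) — within limit.
The segregation rule (Category FL with Category SR) does not apply to Category FL with Category FS.
Every hazard category is within its passenger aircraft limit and no segregation rule is violated.

Yes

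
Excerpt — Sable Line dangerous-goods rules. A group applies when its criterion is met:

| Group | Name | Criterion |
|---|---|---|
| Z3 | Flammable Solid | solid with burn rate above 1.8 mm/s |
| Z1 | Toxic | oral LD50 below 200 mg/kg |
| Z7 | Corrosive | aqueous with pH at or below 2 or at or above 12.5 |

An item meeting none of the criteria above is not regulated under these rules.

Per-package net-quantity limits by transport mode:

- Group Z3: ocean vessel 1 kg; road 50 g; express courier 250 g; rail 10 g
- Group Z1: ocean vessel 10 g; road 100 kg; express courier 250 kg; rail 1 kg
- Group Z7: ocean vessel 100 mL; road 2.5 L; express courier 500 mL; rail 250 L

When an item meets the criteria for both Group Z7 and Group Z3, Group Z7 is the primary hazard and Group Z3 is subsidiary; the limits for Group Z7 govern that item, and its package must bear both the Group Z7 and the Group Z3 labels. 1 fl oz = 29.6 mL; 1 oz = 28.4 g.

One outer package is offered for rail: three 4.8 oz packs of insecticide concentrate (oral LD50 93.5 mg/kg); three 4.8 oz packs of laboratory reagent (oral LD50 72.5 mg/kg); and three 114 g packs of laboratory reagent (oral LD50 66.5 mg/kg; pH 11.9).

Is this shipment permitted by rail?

No

Oral LD50 93.5 mg/kg meets the Group Z1 criterion (Toxic), so the insecticide concentrate is Group Z1.
Laboratory reagent: oral LD50 72.5 mg/kg < 200 mg/kg → Group Z1 (Toxic).
Laboratory reagent: oral LD50 66.5 mg/kg < 200 mg/kg → Group Z1 (Toxic).
Group Z1 net quantity: (three 4.8 oz packs = 408.96 g) + (three 4.8 oz packs = 408.96 g) + (three 114 g packs = 342 g) = 1159.92 g.
1159.92 g exceeds the rail limit of 1 kg for Group Z1.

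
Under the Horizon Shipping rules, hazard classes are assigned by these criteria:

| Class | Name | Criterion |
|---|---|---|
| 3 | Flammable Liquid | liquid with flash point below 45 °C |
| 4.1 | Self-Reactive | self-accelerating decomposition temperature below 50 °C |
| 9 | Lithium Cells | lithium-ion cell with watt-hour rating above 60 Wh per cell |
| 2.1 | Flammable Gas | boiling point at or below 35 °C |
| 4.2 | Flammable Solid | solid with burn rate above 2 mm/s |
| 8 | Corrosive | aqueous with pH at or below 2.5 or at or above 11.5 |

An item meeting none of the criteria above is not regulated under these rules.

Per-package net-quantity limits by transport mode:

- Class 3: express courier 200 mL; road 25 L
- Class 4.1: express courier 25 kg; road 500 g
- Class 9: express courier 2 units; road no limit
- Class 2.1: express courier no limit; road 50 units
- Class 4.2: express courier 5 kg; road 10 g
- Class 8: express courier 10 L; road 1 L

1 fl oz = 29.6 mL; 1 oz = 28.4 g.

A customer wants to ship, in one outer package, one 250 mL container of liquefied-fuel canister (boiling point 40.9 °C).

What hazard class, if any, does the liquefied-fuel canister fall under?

boiling point 40.9 °C is not below 35 °C, so Class 2.1 does not apply.
No criterion is met, so the item is not regulated.

Not regulated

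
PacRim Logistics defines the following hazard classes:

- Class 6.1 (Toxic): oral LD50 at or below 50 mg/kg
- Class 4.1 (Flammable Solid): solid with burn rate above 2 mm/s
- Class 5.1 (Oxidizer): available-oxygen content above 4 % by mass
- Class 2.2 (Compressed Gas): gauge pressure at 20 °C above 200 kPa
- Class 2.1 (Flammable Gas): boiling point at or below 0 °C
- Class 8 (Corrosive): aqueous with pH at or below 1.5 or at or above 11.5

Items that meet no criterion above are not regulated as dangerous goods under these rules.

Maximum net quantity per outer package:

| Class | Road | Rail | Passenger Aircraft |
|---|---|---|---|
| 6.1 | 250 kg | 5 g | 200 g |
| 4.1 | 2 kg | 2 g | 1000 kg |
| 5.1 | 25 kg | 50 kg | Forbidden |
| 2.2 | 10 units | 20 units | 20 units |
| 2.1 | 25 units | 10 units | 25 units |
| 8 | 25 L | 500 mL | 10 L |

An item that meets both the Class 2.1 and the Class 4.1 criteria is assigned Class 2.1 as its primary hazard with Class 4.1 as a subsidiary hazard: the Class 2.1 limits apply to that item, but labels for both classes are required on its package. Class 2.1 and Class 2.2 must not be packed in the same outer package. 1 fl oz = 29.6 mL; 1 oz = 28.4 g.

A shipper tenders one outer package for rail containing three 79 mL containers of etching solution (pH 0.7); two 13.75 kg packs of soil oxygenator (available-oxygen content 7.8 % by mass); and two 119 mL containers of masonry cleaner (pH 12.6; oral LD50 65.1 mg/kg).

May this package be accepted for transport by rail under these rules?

Yes

Etching solution: pH 0.7 ≤ 1.5 → Class 8 (Corrosive).
The soil oxygenator has available-oxygen content 7.8 % by mass, which is > 4 % by mass, so it is Class 5.1 (Oxidizer).
pH 12.6 meets the Class 8 criterion (Corrosive), so the masonry cleaner is Class 8.
Total Class 8: (three 79 mL containers = 237 mL) + (two 119 mL containers = 238 mL) = 475 mL.
475 mL ≤ 500 mL (rail limit, Class 8) — within limit.
Class 5.1 quantity: two 13.75 kg packs = 27.5 kg.
27.5 kg ≤ 50 kg (rail limit, Class 5.1) — within limit.
The segregation rule (Class 2.1 with Class 2.2) does not apply to Class 8 with Class 5.1.
Every hazard class is within its rail limit and no segregation rule is violated.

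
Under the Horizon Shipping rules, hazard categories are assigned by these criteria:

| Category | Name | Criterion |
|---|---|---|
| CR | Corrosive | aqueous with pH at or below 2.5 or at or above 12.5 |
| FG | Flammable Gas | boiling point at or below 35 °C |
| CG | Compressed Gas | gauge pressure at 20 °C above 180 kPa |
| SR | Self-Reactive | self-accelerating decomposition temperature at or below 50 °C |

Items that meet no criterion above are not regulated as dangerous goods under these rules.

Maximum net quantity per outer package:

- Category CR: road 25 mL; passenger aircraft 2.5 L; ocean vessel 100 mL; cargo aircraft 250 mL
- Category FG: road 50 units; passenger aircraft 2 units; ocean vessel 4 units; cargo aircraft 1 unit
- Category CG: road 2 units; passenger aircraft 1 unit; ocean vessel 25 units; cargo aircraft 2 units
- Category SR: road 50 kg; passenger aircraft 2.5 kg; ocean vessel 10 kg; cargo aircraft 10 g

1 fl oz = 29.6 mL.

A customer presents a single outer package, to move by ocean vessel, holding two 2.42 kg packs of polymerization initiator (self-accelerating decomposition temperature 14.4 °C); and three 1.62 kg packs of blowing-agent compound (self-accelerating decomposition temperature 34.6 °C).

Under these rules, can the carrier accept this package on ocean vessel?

With self-accelerating decomposition temperature 14.4 °C (≤ 50 °C), the polymerization initiator falls in Category SR.
The blowing-agent compound has self-accelerating decomposition temperature 34.6 °C, which is ≤ 50 °C, so it is Category SR (Self-Reactive).
Category SR net quantity: (two 2.42 kg packs = 4.84 kg) + (three 1.62 kg packs = 4.86 kg) = 9.7 kg.
9.7 kg ≤ 10 kg (ocean vessel limit, Category SR) — within limit.

Yes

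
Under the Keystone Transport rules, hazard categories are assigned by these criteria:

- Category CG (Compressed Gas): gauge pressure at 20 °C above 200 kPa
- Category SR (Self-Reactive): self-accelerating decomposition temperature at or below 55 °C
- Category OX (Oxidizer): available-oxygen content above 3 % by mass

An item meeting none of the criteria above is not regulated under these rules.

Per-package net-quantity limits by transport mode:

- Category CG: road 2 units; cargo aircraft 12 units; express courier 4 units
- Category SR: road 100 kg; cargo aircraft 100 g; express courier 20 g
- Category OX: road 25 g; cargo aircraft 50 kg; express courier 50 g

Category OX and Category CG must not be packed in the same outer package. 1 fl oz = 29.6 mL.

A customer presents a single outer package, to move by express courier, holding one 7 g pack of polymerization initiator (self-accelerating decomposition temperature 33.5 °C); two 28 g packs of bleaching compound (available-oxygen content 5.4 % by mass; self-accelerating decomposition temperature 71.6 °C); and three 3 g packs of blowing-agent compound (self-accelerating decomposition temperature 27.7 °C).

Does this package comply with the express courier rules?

No

Self-accelerating decomposition temperature 33.5 °C meets the Category SR criterion (Self-Reactive), so the polymerization initiator is Category SR.
The bleaching compound has available-oxygen content 5.4 % by mass, which is > 3 % by mass, so it is Category OX (Oxidizer).
Blowing-agent compound: self-accelerating decomposition temperature 27.7 °C ≤ 55 °C → Category SR (Self-Reactive).
Category OX quantity: two 28 g packs = 56 g.
That exceeds the Category OX express courier limit of 50 g.
Category SR net quantity: 7 g + (three 3 g packs = 9 g) = 16 g.
That is within the Category SR express courier limit of 20 g.
The segregation rule (Category OX with Category CG) does not apply to Category OX with Category SR.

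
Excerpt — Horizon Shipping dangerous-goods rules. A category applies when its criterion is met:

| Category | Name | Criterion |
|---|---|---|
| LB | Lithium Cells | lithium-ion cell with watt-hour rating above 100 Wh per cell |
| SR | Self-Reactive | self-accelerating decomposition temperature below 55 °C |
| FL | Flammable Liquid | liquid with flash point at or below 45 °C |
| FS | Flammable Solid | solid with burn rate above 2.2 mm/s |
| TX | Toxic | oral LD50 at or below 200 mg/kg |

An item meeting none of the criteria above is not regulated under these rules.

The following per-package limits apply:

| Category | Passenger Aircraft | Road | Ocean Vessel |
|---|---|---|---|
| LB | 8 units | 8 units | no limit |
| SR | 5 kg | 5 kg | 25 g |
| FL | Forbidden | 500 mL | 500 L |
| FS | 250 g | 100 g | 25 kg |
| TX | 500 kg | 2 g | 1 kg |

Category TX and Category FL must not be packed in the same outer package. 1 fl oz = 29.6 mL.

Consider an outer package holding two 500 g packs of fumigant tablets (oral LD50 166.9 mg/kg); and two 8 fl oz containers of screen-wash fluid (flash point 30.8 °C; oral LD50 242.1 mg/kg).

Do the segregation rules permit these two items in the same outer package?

No

Fumigant tablets: oral LD50 166.9 mg/kg ≤ 200 mg/kg → Category TX (Toxic).
Screen-wash fluid: flash point 30.8 °C ≤ 45 °C → Category FL (Flammable Liquid).
Category TX and Category FL may not share an outer package.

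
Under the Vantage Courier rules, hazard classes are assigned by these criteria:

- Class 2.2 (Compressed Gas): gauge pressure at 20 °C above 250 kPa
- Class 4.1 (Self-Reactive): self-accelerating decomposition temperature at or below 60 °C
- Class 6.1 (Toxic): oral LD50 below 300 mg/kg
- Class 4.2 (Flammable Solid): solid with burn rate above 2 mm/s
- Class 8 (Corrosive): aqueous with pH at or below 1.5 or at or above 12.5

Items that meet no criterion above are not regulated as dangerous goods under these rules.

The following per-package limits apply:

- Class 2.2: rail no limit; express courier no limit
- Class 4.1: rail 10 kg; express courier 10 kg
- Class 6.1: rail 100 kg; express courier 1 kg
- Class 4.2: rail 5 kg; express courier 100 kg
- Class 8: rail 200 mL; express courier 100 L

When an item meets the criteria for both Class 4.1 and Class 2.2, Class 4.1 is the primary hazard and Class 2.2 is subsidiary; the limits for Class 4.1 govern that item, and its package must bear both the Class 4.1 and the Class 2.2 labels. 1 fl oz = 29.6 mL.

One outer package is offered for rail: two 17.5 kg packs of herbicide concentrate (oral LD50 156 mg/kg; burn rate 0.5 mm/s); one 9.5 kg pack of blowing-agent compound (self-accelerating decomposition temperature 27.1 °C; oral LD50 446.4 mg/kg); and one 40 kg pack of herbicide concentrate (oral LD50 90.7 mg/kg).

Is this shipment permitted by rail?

The herbicide concentrate has oral LD50 156 mg/kg, which is < 300 mg/kg, so it is Class 6.1 (Toxic).
Blowing-agent compound: self-accelerating decomposition temperature 27.1 °C ≤ 60 °C → Class 4.1 (Self-Reactive).
With oral LD50 90.7 mg/kg (< 300 mg/kg), the herbicide concentrate falls in Class 6.1.
Total Class 6.1: (two 17.5 kg packs = 35 kg) + 40 kg = 75 kg.
75 kg is within the rail limit of 100 kg for Class 6.1.
Class 4.1 quantity: 9.5 kg.
9.5 kg is within the rail limit of 10 kg for Class 4.1.
Every hazard class is within its rail limit and no segregation rule is violated.

Yes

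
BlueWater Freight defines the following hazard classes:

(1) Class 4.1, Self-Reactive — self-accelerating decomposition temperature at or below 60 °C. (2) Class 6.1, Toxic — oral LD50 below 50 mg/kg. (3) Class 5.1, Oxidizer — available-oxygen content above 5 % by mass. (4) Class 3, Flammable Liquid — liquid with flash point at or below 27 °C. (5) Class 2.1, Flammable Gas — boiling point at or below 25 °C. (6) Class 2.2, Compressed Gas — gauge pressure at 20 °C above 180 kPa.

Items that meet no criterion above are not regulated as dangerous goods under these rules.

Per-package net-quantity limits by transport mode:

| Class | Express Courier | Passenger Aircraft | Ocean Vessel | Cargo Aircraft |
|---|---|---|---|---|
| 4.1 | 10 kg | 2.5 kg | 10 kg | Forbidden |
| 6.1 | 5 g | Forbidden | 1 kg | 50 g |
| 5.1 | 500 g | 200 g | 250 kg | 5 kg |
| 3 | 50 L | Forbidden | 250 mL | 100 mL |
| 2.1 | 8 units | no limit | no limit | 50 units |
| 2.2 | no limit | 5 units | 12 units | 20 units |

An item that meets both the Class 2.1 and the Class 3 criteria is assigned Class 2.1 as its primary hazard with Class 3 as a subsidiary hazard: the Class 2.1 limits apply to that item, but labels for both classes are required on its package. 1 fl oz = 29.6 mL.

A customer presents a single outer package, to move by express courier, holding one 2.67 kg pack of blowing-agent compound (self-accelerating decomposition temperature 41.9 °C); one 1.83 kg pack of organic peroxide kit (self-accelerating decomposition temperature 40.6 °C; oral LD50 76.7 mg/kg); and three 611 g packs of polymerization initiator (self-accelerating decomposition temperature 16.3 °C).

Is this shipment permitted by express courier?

The blowing-agent compound has self-accelerating decomposition temperature 41.9 °C, which is ≤ 60 °C, so it is Class 4.1 (Self-Reactive).
The organic peroxide kit has self-accelerating decomposition temperature 40.6 °C, which is ≤ 60 °C, so it is Class 4.1 (Self-Reactive).
Self-accelerating decomposition temperature 16.3 °C meets the Class 4.1 criterion (Self-Reactive), so the polymerization initiator is Class 4.1.
Class 4.1 net quantity: 2.67 kg + 1.83 kg + (three 611 g packs = 1.833 kg) = 6.333 kg.
6.333 kg is within the express courier limit of 10 kg for Class 4.1.

Yes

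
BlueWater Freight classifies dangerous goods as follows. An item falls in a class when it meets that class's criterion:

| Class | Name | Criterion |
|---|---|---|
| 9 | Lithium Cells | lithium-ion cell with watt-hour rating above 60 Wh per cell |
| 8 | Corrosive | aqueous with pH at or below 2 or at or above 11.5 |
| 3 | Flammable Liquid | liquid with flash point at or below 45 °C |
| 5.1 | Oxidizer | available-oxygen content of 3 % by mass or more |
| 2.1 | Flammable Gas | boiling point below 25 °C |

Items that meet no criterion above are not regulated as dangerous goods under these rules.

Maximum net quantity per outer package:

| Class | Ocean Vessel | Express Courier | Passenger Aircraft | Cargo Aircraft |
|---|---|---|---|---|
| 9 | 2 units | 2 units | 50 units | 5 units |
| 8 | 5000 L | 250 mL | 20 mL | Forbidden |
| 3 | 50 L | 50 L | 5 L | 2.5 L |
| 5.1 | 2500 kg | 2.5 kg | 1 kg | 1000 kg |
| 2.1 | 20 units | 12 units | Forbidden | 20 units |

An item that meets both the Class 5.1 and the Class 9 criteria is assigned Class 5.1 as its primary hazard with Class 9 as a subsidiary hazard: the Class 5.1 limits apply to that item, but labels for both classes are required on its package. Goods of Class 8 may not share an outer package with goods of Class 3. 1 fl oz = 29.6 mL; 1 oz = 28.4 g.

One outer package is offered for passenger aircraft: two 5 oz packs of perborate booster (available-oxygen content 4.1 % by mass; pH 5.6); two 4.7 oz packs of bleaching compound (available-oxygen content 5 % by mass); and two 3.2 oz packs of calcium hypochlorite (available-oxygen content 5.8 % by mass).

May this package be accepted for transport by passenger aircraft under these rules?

The perborate booster has available-oxygen content 4.1 % by mass, which is ≥ 3 % by mass, so it is Class 5.1 (Oxidizer).
With available-oxygen content 5 % by mass (≥ 3 % by mass), the bleaching compound falls in Class 5.1.
With available-oxygen content 5.8 % by mass (≥ 3 % by mass), the calcium hypochlorite falls in Class 5.1.
Class 5.1 net quantity: (two 5 oz packs = 284 g) + (two 4.7 oz packs = 266.96 g) + (two 3.2 oz packs = 181.76 g) = 732.72 g.
732.72 g is within the passenger aircraft limit of 1 kg for Class 5.1.

Yes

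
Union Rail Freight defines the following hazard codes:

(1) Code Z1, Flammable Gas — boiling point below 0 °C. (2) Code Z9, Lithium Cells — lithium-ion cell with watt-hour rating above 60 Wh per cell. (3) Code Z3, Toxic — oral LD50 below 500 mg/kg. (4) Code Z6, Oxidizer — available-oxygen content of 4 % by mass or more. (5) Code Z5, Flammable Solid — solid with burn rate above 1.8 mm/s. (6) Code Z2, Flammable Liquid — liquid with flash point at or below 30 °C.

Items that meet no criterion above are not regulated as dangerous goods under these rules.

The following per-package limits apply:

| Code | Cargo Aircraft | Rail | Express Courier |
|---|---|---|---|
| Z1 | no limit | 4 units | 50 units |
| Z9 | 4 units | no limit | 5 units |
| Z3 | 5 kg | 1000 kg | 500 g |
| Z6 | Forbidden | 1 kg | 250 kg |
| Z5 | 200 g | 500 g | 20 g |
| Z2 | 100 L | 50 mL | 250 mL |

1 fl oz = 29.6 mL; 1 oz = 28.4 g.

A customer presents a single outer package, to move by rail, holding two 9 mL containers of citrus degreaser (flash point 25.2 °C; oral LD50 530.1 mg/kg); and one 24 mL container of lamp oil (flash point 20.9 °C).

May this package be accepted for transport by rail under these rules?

Yes

Citrus degreaser: flash point 25.2 °C ≤ 30 °C → Code Z2 (Flammable Liquid).
Flash point 20.9 °C meets the Code Z2 criterion (Flammable Liquid), so the lamp oil is Code Z2.
Total Code Z2: (two 9 mL containers = 18 mL) + 24 mL = 42 mL.
That is within the Code Z2 rail limit of 50 mL.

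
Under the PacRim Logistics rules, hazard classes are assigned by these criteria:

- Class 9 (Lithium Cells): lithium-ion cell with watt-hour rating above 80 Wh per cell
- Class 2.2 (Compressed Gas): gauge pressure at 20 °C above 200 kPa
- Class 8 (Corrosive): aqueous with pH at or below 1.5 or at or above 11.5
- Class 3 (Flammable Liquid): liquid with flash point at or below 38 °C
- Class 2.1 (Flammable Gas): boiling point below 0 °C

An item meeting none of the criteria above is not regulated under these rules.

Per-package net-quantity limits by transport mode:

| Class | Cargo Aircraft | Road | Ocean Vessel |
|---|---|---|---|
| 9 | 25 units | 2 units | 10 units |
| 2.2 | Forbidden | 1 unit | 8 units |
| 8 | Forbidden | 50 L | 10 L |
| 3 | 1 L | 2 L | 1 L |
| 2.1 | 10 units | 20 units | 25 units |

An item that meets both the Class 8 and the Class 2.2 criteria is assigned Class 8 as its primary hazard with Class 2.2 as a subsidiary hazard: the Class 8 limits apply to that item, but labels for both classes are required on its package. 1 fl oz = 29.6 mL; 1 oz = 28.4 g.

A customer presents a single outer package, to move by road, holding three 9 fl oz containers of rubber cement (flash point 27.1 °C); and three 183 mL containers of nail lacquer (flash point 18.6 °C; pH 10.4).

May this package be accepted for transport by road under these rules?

Flash point 27.1 °C meets the Class 3 criterion (Flammable Liquid), so the rubber cement is Class 3.
With flash point 18.6 °C (≤ 38 °C), the nail lacquer falls in Class 3.
Class 3 net quantity: (three 9 fl oz containers = 799.2 mL) + (three 183 mL containers = 549 mL) = 1348.2 mL.
1348.2 mL is within the road limit of 2 L for Class 3.

Yes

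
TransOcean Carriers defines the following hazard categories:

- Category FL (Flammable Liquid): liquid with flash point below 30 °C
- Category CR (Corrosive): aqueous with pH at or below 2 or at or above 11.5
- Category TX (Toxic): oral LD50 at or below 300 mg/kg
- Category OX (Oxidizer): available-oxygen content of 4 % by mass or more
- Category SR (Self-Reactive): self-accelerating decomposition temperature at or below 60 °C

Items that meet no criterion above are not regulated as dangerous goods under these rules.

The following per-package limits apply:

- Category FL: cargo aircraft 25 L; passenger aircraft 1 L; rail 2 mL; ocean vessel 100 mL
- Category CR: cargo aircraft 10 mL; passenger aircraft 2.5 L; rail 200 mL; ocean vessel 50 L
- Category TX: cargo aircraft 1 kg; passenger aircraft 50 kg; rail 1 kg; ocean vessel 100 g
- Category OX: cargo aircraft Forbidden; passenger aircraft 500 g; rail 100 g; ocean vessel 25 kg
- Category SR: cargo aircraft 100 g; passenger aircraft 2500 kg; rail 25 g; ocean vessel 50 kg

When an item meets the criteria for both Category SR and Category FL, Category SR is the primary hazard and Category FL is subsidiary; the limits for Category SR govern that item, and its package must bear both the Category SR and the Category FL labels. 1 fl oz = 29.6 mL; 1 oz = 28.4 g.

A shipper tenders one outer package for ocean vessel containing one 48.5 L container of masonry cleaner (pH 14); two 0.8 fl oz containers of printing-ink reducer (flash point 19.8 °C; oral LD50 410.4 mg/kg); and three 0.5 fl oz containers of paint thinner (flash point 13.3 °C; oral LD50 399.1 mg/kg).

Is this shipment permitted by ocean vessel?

Yes

With pH 14 (≥ 11.5), the masonry cleaner falls in Category CR.
The printing-ink reducer has flash point 19.8 °C, which is < 30 °C, so it is Category FL (Flammable Liquid).
Flash point 13.3 °C meets the Category FL criterion (Flammable Liquid), so the paint thinner is Category FL.
Total Category FL: (two 0.8 fl oz containers = 47.36 mL) + (three 0.5 fl oz containers = 44.4 mL) = 91.76 mL.
That is within the Category FL ocean vessel limit of 100 mL.
Category CR quantity: 48.5 L.
48.5 L is within the ocean vessel limit of 50 L for Category CR.
Every hazard category is within its ocean vessel limit and no segregation rule is violated.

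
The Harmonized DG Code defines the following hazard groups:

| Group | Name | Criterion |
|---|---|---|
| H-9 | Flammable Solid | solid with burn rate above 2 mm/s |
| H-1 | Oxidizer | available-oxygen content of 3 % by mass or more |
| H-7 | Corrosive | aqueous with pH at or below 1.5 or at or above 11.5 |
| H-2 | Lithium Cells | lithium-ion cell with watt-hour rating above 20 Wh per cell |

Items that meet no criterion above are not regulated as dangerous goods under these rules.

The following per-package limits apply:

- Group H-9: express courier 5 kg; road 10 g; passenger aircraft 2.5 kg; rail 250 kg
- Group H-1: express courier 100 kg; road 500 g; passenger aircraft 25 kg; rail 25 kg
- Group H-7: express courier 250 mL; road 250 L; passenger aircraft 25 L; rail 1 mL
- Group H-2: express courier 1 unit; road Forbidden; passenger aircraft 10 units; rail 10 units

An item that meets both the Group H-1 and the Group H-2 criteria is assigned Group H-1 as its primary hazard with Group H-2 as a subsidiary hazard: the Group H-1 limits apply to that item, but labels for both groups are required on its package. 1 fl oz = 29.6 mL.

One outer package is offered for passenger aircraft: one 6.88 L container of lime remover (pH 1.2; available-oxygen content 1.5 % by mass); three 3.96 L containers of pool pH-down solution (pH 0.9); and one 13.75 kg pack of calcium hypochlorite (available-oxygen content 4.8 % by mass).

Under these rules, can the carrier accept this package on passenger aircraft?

With pH 1.2 (≤ 1.5), the lime remover falls in Group H-7.
pH 0.9 meets the Group H-7 criterion (Corrosive), so the pool pH-down solution is Group H-7.
With available-oxygen content 4.8 % by mass (≥ 3 % by mass), the calcium hypochlorite falls in Group H-1.
Group H-7 net quantity: 6.88 L + (three 3.96 L containers = 11.88 L) = 18.76 L.
18.76 L ≤ 25 L (passenger aircraft limit, Group H-7) — within limit.
Group H-1 quantity: 13.75 kg.
13.75 kg is within the passenger aircraft limit of 25 kg for Group H-1.
Every hazard group is within its passenger aircraft limit and no segregation rule is violated.

Yes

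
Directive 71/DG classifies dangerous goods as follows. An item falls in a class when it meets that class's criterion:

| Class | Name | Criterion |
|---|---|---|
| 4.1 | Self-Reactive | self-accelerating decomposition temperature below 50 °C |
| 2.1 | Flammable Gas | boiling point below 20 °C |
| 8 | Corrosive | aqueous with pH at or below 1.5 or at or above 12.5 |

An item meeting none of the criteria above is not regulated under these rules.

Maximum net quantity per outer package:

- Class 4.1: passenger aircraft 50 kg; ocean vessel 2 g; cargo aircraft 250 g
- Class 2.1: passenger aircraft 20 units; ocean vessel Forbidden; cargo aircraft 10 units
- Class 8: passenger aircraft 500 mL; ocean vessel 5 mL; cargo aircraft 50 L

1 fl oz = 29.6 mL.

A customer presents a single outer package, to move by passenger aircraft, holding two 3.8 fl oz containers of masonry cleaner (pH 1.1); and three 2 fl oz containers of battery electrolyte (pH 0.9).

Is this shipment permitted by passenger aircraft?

With pH 1.1 (≤ 1.5), the masonry cleaner falls in Class 8.
Battery electrolyte: pH 0.9 ≤ 1.5 → Class 8 (Corrosive).
Class 8 net quantity: (two 3.8 fl oz containers = 224.96 mL) + (three 2 fl oz containers = 177.6 mL) = 402.56 mL.
402.56 mL is within the passenger aircraft limit of 500 mL for Class 8.

Yes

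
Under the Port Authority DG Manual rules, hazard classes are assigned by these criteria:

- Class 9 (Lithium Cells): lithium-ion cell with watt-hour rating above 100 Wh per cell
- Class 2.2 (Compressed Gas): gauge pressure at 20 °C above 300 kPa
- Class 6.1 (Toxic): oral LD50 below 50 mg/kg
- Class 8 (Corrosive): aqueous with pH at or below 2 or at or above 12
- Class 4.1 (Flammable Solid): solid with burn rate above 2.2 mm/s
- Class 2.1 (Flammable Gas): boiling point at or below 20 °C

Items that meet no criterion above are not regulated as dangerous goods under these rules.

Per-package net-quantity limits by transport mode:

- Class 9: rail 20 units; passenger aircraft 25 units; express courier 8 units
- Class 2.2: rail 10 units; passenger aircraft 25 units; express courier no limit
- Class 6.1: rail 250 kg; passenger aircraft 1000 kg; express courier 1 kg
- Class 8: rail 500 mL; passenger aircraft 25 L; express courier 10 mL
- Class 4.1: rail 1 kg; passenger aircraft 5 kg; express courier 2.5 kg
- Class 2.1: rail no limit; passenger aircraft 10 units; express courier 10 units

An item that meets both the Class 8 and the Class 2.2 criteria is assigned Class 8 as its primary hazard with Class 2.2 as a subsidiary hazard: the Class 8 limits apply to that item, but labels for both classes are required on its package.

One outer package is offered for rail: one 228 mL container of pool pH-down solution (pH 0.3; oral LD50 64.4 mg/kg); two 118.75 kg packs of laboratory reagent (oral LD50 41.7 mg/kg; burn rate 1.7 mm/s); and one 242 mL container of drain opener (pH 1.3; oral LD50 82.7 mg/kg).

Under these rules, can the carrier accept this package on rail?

Yes

Pool pH-down solution: pH 0.3 ≤ 2 → Class 8 (Corrosive).
Oral LD50 41.7 mg/kg meets the Class 6.1 criterion (Toxic), so the laboratory reagent is Class 6.1.
With pH 1.3 (≤ 2), the drain opener falls in Class 8.
Class 6.1 quantity: two 118.75 kg packs = 237.5 kg.
237.5 kg is within the rail limit of 250 kg for Class 6.1.
Class 8 net quantity: 228 mL + 242 mL = 470 mL.
470 mL ≤ 500 mL (rail limit, Class 8) — within limit.
Every hazard class is within its rail limit and no segregation rule is violated.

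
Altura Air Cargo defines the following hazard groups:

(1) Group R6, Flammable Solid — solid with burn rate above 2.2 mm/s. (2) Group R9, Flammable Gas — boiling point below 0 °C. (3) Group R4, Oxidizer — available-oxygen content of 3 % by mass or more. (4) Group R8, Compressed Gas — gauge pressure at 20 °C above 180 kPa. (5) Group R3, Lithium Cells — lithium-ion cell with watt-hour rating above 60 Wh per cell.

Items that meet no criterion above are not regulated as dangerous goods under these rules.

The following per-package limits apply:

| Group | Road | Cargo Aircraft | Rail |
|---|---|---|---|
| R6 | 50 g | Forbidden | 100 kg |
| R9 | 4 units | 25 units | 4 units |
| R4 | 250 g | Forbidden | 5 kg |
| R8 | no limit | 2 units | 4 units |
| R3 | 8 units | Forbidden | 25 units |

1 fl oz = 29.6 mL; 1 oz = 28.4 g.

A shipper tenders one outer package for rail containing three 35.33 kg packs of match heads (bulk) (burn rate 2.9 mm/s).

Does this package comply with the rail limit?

No

Match heads (bulk): burn rate 2.9 mm/s > 2.2 mm/s → Group R6 (Flammable Solid).
Group R6 quantity: three 35.33 kg packs = 105.99 kg.
That exceeds the Group R6 rail limit of 100 kg.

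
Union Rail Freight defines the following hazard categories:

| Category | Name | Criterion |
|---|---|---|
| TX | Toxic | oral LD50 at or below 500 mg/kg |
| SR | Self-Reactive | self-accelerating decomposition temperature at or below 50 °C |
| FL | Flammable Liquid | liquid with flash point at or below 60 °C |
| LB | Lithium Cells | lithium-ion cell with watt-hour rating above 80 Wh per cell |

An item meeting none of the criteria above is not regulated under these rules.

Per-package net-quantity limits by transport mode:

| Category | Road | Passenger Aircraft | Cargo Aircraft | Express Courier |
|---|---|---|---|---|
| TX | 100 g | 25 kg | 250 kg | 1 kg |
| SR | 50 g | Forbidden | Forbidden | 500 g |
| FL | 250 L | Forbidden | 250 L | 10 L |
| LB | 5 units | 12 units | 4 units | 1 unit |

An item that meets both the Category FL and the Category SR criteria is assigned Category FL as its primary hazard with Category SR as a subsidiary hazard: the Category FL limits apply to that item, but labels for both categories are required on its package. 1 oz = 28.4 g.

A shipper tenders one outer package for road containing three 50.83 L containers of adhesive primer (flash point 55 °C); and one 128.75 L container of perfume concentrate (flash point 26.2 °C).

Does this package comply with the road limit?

The adhesive primer has flash point 55 °C, which is ≤ 60 °C, so it is Category FL (Flammable Liquid).
With flash point 26.2 °C (≤ 60 °C), the perfume concentrate falls in Category FL.
Category FL net quantity: (three 50.83 L containers = 152.49 L) + 128.75 L = 281.24 L.
That exceeds the Category FL road limit of 250 L.

No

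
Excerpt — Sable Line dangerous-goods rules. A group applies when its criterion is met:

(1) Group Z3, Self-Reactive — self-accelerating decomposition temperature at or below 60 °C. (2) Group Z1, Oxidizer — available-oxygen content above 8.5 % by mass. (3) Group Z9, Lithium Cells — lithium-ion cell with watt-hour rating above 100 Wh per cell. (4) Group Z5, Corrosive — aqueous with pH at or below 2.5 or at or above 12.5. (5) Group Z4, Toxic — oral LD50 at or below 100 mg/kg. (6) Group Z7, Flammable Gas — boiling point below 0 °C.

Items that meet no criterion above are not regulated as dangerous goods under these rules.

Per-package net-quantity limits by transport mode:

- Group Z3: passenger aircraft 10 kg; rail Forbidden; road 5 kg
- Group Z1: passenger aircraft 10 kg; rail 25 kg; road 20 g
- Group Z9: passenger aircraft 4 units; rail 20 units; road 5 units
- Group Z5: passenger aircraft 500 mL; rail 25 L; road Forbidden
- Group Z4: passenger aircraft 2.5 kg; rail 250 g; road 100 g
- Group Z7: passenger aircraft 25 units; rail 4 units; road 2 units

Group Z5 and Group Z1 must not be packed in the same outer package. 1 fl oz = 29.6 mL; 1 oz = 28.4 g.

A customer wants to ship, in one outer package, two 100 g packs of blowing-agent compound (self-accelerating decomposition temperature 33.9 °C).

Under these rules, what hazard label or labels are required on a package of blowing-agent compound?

Group Z3

With self-accelerating decomposition temperature 33.9 °C (≤ 60 °C), the blowing-agent compound falls in Group Z3.
Only the Group Z3 label is required.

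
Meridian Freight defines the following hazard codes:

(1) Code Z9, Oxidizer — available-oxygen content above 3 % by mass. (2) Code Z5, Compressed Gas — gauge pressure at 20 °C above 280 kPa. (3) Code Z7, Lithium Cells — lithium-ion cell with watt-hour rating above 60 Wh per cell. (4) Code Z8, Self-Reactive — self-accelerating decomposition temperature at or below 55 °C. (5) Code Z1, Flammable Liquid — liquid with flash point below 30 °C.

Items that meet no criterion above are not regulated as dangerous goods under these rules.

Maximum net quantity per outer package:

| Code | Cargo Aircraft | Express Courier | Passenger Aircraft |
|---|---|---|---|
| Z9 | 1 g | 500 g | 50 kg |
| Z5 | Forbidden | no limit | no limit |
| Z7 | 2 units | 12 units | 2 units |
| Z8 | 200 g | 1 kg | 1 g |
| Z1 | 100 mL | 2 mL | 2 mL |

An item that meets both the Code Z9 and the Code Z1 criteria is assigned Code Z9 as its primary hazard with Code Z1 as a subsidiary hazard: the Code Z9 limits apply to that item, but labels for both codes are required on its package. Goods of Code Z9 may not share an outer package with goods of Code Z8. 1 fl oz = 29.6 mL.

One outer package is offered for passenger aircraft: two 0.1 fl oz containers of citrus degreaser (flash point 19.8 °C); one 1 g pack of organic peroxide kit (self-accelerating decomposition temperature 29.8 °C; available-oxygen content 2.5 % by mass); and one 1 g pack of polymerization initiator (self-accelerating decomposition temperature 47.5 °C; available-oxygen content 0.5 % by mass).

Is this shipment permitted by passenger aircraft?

No

Flash point 19.8 °C meets the Code Z1 criterion (Flammable Liquid), so the citrus degreaser is Code Z1.
Self-accelerating decomposition temperature 29.8 °C meets the Code Z8 criterion (Self-Reactive), so the organic peroxide kit is Code Z8.
With self-accelerating decomposition temperature 47.5 °C (≤ 55 °C), the polymerization initiator falls in Code Z8.
Code Z8 net quantity: 1 g + 1 g = 2 g.
2 g > 1 g (passenger aircraft limit, Code Z8) — over the limit.
Code Z1 quantity: two 0.1 fl oz containers = 5.92 mL.
That exceeds the Code Z1 passenger aircraft limit of 2 mL.
The segregation rule (Code Z9 with Code Z8) does not apply to Code Z8 with Code Z1.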